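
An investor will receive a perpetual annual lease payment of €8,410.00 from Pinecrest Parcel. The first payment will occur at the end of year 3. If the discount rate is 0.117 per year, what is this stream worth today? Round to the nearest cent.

Value at end of year 2: C / r = €8,410.00 / 0.117 = €71,880.3419
Discount to today: PV = €71,880.3419 / (1 + 0.117)^2 = €71,880.3419 / 1.247689 = €57,610.78

€57610.78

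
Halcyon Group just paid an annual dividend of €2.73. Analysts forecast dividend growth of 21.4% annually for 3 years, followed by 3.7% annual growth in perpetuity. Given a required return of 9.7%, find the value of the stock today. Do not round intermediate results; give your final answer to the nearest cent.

€74.01

D_1 = 3.31422
D_2 = 4.02346
D_3 = 4.88448
Terminal value at year 3: TV = D_3×(1+g_2)/(r−g_2) = 5.06521/0.06 = 84.42017
P_0 = D_1/(1+r)^1 + D_2/(1+r)^2 + D_3/(1+r)^3 + TV/(1+r)^3
    = 3.02117 + 3.34339 + 3.69998 + 63.94791 = 74.01244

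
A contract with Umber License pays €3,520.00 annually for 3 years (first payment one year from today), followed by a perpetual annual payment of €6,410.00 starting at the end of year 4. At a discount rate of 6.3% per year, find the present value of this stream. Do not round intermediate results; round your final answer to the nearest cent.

€94063.71

PV of 3-year annuity: €3,520.00 × [1 − (1+0.063)^−3] / 0.063 = 9357.02031
Perpetuity value at year 3: €6,410.00 / 0.063 = 101746.03175
PV of perpetuity: 101746.03175 / (1+0.063)^3 = 84706.68511
Total PV = 9357.02031 + 84706.68511 = 94063.70541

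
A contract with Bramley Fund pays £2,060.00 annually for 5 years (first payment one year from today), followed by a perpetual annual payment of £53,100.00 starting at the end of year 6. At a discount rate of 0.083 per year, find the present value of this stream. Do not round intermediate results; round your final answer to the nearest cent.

PV of 5-year annuity: £2,060.00 × [1 − (1+0.083)^−5] / 0.083 = 8160.35702
Perpetuity value at year 5: £53,100.00 / 0.083 = 639759.03614
PV of perpetuity: 639759.03614 / (1+0.083)^5 = 429411.96922
Total PV = 8160.35702 + 429411.96922 = 437572.32624

£437572.33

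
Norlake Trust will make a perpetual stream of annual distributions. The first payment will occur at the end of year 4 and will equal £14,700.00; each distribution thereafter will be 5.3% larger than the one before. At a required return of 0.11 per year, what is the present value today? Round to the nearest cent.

£188570.41

Value at end of year 3: C₁ / (r − g) = £14,700.00 / (0.11 − 0.053) = £257,894.7368
Discount to today: PV = £257,894.7368 / (1 + 0.11)^3 = £257,894.7368 / 1.367631 = £188,570.41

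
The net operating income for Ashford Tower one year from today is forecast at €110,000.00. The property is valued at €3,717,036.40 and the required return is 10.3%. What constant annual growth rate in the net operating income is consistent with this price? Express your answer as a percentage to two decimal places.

P = D₁/(r−g) ⇒ g = r − D₁/P = 0.103 − €110,000.00/€3,717,036.40 = 0.073407

7.34%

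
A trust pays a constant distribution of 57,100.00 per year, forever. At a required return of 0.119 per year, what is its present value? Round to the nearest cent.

Level perpetuity: PV = C / r = 57,100.00 / 0.119 = 479,831.93

479831.93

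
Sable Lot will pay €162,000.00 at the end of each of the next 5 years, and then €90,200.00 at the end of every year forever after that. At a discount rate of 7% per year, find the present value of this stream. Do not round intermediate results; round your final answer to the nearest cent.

PV of 5-year annuity: €162,000.00 × [1 − (1+0.07)^−5] / 0.07 = 664231.98462
Perpetuity value at year 5: €90,200.00 / 0.07 = 1288571.42857
PV of perpetuity: 1288571.42857 / (1+0.07)^5 = 918733.61985
Total PV = 664231.98462 + 918733.61985 = 1582965.60447

€1582965.60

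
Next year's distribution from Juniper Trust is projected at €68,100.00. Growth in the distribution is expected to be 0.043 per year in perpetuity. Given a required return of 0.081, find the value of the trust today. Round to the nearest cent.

€1792105.26

Growing perpetuity: P = D₁ / (r − g) = €68,100.0000 / (0.081 − 0.043) = €1,792,105.26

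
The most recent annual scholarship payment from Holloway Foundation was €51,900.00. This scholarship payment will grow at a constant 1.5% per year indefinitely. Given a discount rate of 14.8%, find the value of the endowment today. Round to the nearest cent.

€396078.95

D₁ = D₀ × (1 + g) = €51,900.00 × 1.015 = €52,678.5000
Growing perpetuity: P = D₁ / (r − g) = €52,678.5000 / (0.148 − 0.015) = €396,078.95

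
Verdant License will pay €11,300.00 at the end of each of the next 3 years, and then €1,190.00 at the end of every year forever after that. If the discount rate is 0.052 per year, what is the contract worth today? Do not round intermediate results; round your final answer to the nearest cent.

PV of 3-year annuity: €11,300.00 × [1 − (1+0.052)^−3] / 0.052 = 30657.74125
Perpetuity value at year 3: €1,190.00 / 0.052 = 22884.61538
PV of perpetuity: 22884.61538 / (1+0.052)^3 = 19656.05679
Total PV = 30657.74125 + 19656.05679 = 50313.79804

€50313.80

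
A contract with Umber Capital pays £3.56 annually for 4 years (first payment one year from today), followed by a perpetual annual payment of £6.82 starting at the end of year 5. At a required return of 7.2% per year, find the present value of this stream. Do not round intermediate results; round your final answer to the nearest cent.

PV of 4-year annuity: £3.56 × [1 − (1+0.072)^−4] / 0.072 = 12.00423
Perpetuity value at year 4: £6.82 / 0.072 = 94.72222
PV of perpetuity: 94.72222 / (1+0.072)^4 = 71.72536
Total PV = 12.00423 + 71.72536 = 83.72959

£83.73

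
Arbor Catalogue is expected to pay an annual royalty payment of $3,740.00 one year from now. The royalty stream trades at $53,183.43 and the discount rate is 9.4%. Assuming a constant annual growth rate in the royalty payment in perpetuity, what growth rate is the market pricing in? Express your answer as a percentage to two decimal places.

P = D₁/(r−g) ⇒ g = r − D₁/P = 0.094 − $3,740.00/$53,183.43 = 0.023677

2.37%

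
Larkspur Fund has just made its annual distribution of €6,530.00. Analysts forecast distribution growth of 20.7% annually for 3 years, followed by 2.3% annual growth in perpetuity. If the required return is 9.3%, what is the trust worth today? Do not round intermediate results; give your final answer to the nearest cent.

D_1 = 7881.71000
D_2 = 9513.22397
D_3 = 11482.46133
Terminal value at year 3: TV = D_3×(1+g_2)/(r−g_2) = 11746.55794/0.07 = 167807.97061
P_0 = D_1/(1+r)^1 + D_2/(1+r)^2 + D_3/(1+r)^3 + TV/(1+r)^3
    = 7211.07960 + 7963.19586 + 8793.75792 + 128514.49068 = 152482.52406

€152482.52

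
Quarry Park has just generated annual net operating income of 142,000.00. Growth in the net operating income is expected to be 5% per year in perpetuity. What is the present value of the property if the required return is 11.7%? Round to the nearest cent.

2225373.13

D₁ = D₀ × (1 + g) = 142,000.00 × 1.05 = 149,100.0000
Growing perpetuity: P = D₁ / (r − g) = 149,100.0000 / (0.117 − 0.05) = 2,225,373.13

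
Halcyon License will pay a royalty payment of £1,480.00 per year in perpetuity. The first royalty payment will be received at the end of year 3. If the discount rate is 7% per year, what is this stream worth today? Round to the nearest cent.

Value at end of year 2: C / r = £1,480.00 / 0.07 = £21,142.8571
Discount to today: PV = £21,142.8571 / (1 + 0.07)^2 = £21,142.8571 / 1.144900 = £18,466.99

£18466.99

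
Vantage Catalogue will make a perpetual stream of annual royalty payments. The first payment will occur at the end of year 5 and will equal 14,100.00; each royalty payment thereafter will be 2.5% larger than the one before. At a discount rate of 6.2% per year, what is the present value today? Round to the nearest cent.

Value at end of year 4: C₁ / (r − g) = 14,100.00 / (0.062 − 0.025) = 381,081.0811
Discount to today: PV = 381,081.0811 / (1 + 0.062)^4 = 381,081.0811 / 1.272032 = 299,584.49

299584.49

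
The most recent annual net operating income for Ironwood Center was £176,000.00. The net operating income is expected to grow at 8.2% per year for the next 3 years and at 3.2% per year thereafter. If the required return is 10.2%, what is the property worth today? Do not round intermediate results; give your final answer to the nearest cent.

£2965082.42

D_1 = 190432.00000
D_2 = 206047.42400
D_3 = 222943.31277
Terminal value at year 3: TV = D_3×(1+g_2)/(r−g_2) = 230077.49878/0.07 = 3286821.41109
P_0 = D_1/(1+r)^1 + D_2/(1+r)^2 + D_3/(1+r)^3 + TV/(1+r)^3
    = 172805.80762 + 169669.58607 + 166590.28324 + 2456016.74714 = 2965082.42407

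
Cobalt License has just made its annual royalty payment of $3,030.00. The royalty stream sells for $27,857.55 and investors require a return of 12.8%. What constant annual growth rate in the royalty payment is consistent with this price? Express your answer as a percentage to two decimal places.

1.73%

P = D₀(1+g)/(r−g) ⇒ P(r−g) = D₀(1+g) ⇒ g(P+D₀) = P·r − D₀
g = (P·r − D₀)/(P + D₀) = ($27,857.55×0.128 − $3,030.00) / ($27,857.55 + $3,030.00) = 0.017346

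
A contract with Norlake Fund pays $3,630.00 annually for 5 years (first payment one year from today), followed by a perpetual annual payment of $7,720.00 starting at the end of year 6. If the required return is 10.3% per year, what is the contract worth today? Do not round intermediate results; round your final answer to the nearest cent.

PV of 5-year annuity: $3,630.00 × [1 − (1+0.103)^−5] / 0.103 = 13655.74098
Perpetuity value at year 5: $7,720.00 / 0.103 = 74951.45631
PV of perpetuity: 74951.45631 / (1+0.103)^5 = 45909.49477
Total PV = 13655.74098 + 45909.49477 = 59565.23575

$59565.24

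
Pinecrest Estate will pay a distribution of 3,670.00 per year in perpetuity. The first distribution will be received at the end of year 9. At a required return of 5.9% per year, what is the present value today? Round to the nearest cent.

Value at end of year 8: C / r = 3,670.00 / 0.059 = 62,203.3898
Discount to today: PV = 62,203.3898 / (1 + 0.059)^8 = 62,203.3898 / 1.581859 = 39,322.98

39322.98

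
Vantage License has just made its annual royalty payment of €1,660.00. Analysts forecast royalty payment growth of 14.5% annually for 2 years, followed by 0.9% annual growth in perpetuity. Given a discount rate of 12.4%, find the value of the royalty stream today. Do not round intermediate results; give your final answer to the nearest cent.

D_1 = 1900.70000
D_2 = 2176.30150
Terminal value at year 2: TV = D_2×(1+g_2)/(r−g_2) = 2195.88821/0.115 = 19094.68012
P_0 = D_1/(1+r)^1 + D_2/(1+r)^2 + TV/(1+r)^2
    = 1691.01423 + 1722.60792 + 15114.01207 = 18527.63423

€18527.63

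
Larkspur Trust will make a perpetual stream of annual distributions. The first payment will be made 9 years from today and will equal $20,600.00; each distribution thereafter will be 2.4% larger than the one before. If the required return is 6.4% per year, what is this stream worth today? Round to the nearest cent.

Value at end of year 8: C₁ / (r − g) = $20,600.00 / (0.064 − 0.024) = $515,000.0000
Discount to today: PV = $515,000.0000 / (1 + 0.064)^8 = $515,000.0000 / 1.642605 = $313,526.46

$313526.46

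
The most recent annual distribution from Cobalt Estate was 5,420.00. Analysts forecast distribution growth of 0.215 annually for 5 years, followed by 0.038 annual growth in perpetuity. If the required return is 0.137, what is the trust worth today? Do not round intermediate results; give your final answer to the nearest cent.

D_1 = 6585.30000
D_2 = 8001.13950
D_3 = 9721.38449
D_4 = 11811.48216
D_5 = 14350.95082
Terminal value at year 5: TV = D_5×(1+g_2)/(r−g_2) = 14896.28695/0.099 = 150467.54499
P_0 = D_1/(1+r)^1 + D_2/(1+r)^2 + D_3/(1+r)^3 + D_4/(1+r)^4 + D_5/(1+r)^5 + TV/(1+r)^5
    = 5791.82058 + 6189.14864 + 6613.73404 + 7067.44666 + 7552.28469 + 79184.56070 = 112398.99531

112399.00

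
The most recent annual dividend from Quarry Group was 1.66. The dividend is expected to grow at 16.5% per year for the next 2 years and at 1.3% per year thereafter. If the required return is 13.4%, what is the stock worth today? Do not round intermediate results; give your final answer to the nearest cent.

18.12

D_1 = 1.93390
D_2 = 2.25299
Terminal value at year 2: TV = D_2×(1+g_2)/(r−g_2) = 2.28228/0.121 = 18.86184
P_0 = D_1/(1+r)^1 + D_2/(1+r)^2 + TV/(1+r)^2
    = 1.70538 + 1.75200 + 14.66756 = 18.12494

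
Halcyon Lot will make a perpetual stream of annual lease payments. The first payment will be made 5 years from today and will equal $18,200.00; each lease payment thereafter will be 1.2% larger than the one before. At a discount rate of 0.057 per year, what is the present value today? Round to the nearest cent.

$324010.38

Value at end of year 4: C₁ / (r − g) = $18,200.00 / (0.057 − 0.012) = $404,444.4444
Discount to today: PV = $404,444.4444 / (1 + 0.057)^4 = $404,444.4444 / 1.248245 = $324,010.38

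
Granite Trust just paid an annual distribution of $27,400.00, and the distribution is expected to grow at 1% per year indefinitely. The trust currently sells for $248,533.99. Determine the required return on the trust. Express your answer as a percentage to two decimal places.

D₁ = $27,400.00 × 1.01 = $27,674.0000
P = D₁/(r − g) ⇒ r = D₁/P + g = $27,674.0000/$248,533.99 + 0.01 = 0.111349 + 0.01 = 0.121349

12.13%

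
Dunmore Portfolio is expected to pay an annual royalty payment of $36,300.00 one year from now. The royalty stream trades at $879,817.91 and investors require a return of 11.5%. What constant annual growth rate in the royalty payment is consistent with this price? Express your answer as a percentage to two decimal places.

P = D₁/(r−g) ⇒ g = r − D₁/P = 0.115 − $36,300.00/$879,817.91 = 0.073741

7.37%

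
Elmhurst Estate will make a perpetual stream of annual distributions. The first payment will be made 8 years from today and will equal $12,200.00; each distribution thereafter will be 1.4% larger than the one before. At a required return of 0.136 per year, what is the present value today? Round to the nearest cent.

Value at end of year 7: C₁ / (r − g) = $12,200.00 / (0.136 − 0.014) = $100,000.0000
Discount to today: PV = $100,000.0000 / (1 + 0.136)^7 = $100,000.0000 / 2.441453 = $40,959.22

$40959.22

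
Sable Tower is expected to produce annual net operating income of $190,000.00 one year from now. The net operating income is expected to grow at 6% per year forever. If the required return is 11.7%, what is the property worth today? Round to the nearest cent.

$3333333.33

Growing perpetuity: P = D₁ / (r − g) = $190,000.0000 / (0.117 − 0.06) = $3,333,333.33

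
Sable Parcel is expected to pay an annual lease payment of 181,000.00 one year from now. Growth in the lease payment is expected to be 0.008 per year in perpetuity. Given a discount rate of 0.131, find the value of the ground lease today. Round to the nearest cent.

Growing perpetuity: P = D₁ / (r − g) = 181,000.0000 / (0.131 − 0.008) = 1,471,544.72

1471544.72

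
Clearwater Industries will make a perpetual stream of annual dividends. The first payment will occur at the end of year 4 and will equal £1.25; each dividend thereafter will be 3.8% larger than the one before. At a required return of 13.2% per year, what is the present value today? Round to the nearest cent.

Value at end of year 3: C₁ / (r − g) = £1.25 / (0.132 − 0.038) = £13.2979
Discount to today: PV = £13.2979 / (1 + 0.132)^3 = £13.2979 / 1.450572 = £9.17

£9.17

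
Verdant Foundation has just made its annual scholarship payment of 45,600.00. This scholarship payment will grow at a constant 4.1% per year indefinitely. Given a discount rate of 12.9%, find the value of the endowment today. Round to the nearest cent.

539427.27

D₁ = D₀ × (1 + g) = 45,600.00 × 1.041 = 47,469.6000
Growing perpetuity: P = D₁ / (r − g) = 47,469.6000 / (0.129 − 0.041) = 539,427.27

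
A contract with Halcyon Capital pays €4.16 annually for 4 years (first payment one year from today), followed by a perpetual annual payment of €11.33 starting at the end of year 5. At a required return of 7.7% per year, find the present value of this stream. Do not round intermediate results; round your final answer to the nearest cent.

PV of 4-year annuity: €4.16 × [1 − (1+0.077)^−4] / 0.077 = 13.87096
Perpetuity value at year 4: €11.33 / 0.077 = 147.14286
PV of perpetuity: 147.14286 / (1+0.077)^4 = 109.36450
Total PV = 13.87096 + 109.36450 = 123.23546

€123.24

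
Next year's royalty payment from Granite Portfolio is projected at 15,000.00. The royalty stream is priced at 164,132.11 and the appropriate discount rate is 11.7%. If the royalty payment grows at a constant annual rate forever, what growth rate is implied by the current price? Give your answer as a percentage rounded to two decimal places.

P = D₁/(r−g) ⇒ g = r − D₁/P = 0.117 − 15,000.00/164,132.11 = 0.025610

2.56%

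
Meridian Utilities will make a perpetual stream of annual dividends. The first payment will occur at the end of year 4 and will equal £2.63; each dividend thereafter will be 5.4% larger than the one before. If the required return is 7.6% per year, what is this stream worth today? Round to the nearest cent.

Value at end of year 3: C₁ / (r − g) = £2.63 / (0.076 − 0.054) = £119.5455
Discount to today: PV = £119.5455 / (1 + 0.076)^3 = £119.5455 / 1.245767 = £95.96

£95.96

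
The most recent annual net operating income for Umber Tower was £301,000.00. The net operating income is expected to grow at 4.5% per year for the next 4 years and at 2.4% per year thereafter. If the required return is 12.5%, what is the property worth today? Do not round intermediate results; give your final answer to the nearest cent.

D_1 = 314545.00000
D_2 = 328699.52500
D_3 = 343491.00363
D_4 = 358948.09879
Terminal value at year 4: TV = D_4×(1+g_2)/(r−g_2) = 367562.85316/0.101 = 3639236.16989
P_0 = D_1/(1+r)^1 + D_2/(1+r)^2 + D_3/(1+r)^3 + D_4/(1+r)^4 + TV/(1+r)^4
    = 279595.55556 + 259713.20494 + 241244.71036 + 224089.53096 + 2271957.22479 = 3276600.22661

£3276600.23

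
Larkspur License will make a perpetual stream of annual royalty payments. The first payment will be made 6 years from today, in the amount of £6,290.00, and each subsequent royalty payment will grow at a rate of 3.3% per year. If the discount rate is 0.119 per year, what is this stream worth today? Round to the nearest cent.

Value at end of year 5: C₁ / (r − g) = £6,290.00 / (0.119 − 0.033) = £73,139.5349
Discount to today: PV = £73,139.5349 / (1 + 0.119)^5 = £73,139.5349 / 1.754488 = £41,687.11

£41687.11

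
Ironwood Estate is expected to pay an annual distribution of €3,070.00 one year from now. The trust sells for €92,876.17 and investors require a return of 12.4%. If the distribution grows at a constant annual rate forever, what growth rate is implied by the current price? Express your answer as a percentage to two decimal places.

9.09%

P = D₁/(r−g) ⇒ g = r − D₁/P = 0.124 − €3,070.00/€92,876.17 = 0.090945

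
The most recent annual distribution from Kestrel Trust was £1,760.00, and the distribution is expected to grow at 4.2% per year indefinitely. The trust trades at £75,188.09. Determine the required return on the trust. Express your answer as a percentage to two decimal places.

6.64%

D₁ = £1,760.00 × 1.042 = £1,833.9200
P = D₁/(r − g) ⇒ r = D₁/P + g = £1,833.9200/£75,188.09 + 0.042 = 0.024391 + 0.042 = 0.066391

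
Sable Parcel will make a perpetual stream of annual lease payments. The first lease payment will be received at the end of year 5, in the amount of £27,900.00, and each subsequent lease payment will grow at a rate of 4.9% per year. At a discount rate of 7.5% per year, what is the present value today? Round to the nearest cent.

Value at end of year 4: C₁ / (r − g) = £27,900.00 / (0.075 − 0.049) = £1,073,076.9231
Discount to today: PV = £1,073,076.9231 / (1 + 0.075)^4 = £1,073,076.9231 / 1.335469 = £803,520.57

£803520.57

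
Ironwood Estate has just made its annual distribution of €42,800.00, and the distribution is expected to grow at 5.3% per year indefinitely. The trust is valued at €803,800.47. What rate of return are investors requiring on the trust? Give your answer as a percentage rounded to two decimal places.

10.91%

D₁ = €42,800.00 × 1.053 = €45,068.4000
P = D₁/(r − g) ⇒ r = D₁/P + g = €45,068.4000/€803,800.47 + 0.053 = 0.056069 + 0.053 = 0.109069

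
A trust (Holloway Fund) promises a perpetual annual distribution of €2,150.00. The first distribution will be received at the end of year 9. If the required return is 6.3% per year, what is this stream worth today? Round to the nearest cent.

€20933.02

Value at end of year 8: C / r = €2,150.00 / 0.063 = €34,126.9841
Discount to today: PV = €34,126.9841 / (1 + 0.063)^8 = €34,126.9841 / 1.630295 = €20,933.02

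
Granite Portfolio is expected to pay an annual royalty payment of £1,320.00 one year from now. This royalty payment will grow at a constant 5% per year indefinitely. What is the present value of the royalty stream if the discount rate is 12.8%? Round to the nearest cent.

£16923.08

Growing perpetuity: P = D₁ / (r − g) = £1,320.0000 / (0.128 − 0.05) = £16,923.08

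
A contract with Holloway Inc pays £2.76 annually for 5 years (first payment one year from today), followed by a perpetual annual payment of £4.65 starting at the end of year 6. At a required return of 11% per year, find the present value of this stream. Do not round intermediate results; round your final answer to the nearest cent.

£35.29

PV of 5-year annuity: £2.76 × [1 − (1+0.11)^−5] / 0.11 = 10.20068
Perpetuity value at year 5: £4.65 / 0.11 = 42.27273
PV of perpetuity: 42.27273 / (1+0.11)^5 = 25.08681
Total PV = 10.20068 + 25.08681 = 35.28748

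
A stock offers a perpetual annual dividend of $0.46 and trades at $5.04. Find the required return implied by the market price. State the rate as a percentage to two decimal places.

9.13%

P = C/r ⇒ r = C/P = $0.46/$5.04 = 0.091270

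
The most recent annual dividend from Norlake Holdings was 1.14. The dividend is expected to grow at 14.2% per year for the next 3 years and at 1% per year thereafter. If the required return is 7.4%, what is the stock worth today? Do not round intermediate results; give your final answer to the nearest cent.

25.50

D_1 = 1.30188
D_2 = 1.48675
D_3 = 1.69787
Terminal value at year 3: TV = D_3×(1+g_2)/(r−g_2) = 1.71484/0.064 = 26.79443
P_0 = D_1/(1+r)^1 + D_2/(1+r)^2 + D_3/(1+r)^3 + TV/(1+r)^3
    = 1.21218 + 1.28893 + 1.37054 + 21.62876 = 25.50041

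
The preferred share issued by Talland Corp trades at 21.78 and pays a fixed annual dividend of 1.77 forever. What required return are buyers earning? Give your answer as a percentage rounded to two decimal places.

8.13%

P = C/r ⇒ r = C/P = 1.77/21.78 = 0.081267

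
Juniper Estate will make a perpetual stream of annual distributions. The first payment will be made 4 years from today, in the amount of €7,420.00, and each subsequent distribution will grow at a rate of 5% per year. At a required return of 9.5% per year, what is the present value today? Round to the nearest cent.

Value at end of year 3: C₁ / (r − g) = €7,420.00 / (0.095 − 0.05) = €164,888.8889
Discount to today: PV = €164,888.8889 / (1 + 0.095)^3 = €164,888.8889 / 1.312932 = €125,588.26

€125588.26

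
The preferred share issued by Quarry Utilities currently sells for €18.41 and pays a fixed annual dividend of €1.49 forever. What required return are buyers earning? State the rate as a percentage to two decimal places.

P = C/r ⇒ r = C/P = €1.49/€18.41 = 0.080934

8.09%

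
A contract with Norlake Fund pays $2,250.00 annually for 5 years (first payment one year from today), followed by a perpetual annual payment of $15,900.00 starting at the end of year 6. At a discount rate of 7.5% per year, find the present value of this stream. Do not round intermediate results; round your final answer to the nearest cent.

$156773.67

PV of 5-year annuity: $2,250.00 × [1 − (1+0.075)^−5] / 0.075 = 9103.24103
Perpetuity value at year 5: $15,900.00 / 0.075 = 212000.00000
PV of perpetuity: 212000.00000 / (1+0.075)^5 = 147670.43006
Total PV = 9103.24103 + 147670.43006 = 156773.67109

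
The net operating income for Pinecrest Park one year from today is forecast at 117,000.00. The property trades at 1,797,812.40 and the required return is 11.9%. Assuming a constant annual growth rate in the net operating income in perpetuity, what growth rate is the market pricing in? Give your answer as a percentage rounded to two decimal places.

P = D₁/(r−g) ⇒ g = r − D₁/P = 0.119 − 117,000.00/1,797,812.40 = 0.053921

5.39%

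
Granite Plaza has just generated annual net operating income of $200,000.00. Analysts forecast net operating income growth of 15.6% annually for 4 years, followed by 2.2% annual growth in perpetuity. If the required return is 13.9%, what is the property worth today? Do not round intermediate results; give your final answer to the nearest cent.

$2683965.55

D_1 = 231200.00000
D_2 = 267267.20000
D_3 = 308960.88320
D_4 = 357158.78098
Terminal value at year 4: TV = D_4×(1+g_2)/(r−g_2) = 365016.27416/0.117 = 3119797.21505
P_0 = D_1/(1+r)^1 + D_2/(1+r)^2 + D_3/(1+r)^3 + D_4/(1+r)^4 + TV/(1+r)^4
    = 202985.07463 + 206014.70261 + 209089.54891 + 212210.28845 + 1853665.93843 = 2683965.55302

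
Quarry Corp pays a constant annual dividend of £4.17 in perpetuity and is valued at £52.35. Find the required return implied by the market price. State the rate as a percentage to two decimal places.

7.97%

P = C/r ⇒ r = C/P = £4.17/£52.35 = 0.079656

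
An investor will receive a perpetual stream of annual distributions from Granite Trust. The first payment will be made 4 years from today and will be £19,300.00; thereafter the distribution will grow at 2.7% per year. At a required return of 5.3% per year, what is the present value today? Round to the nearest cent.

Value at end of year 3: C₁ / (r − g) = £19,300.00 / (0.053 − 0.027) = £742,307.6923
Discount to today: PV = £742,307.6923 / (1 + 0.053)^3 = £742,307.6923 / 1.167576 = £635,768.27

£635768.27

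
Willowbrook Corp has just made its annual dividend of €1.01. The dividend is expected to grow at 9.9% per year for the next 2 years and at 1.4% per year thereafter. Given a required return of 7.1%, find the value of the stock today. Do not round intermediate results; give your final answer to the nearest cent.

€21.02

D_1 = 1.10999
D_2 = 1.21988
Terminal value at year 2: TV = D_2×(1+g_2)/(r−g_2) = 1.23696/0.057 = 21.70101
P_0 = D_1/(1+r)^1 + D_2/(1+r)^2 + TV/(1+r)^2
    = 1.03641 + 1.06350 + 18.91912 = 21.01903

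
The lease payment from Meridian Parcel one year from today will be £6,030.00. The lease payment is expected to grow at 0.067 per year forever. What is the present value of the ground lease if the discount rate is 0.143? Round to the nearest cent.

Growing perpetuity: P = D₁ / (r − g) = £6,030.0000 / (0.143 − 0.067) = £79,342.11

£79342.11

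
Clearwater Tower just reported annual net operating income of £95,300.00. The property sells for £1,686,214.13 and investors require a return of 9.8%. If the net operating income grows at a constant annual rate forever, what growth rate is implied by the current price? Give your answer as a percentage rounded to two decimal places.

P = D₀(1+g)/(r−g) ⇒ P(r−g) = D₀(1+g) ⇒ g(P+D₀) = P·r − D₀
g = (P·r − D₀)/(P + D₀) = (£1,686,214.13×0.098 − £95,300.00) / (£1,686,214.13 + £95,300.00) = 0.039264

3.93%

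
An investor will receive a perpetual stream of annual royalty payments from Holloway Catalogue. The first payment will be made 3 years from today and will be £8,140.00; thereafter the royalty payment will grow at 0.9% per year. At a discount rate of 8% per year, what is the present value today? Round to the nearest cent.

£98292.08

Value at end of year 2: C₁ / (r − g) = £8,140.00 / (0.08 − 0.009) = £114,647.8873
Discount to today: PV = £114,647.8873 / (1 + 0.08)^2 = £114,647.8873 / 1.166400 = £98,292.08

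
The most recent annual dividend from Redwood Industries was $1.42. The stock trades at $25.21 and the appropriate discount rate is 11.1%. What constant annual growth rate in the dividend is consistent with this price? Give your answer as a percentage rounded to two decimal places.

5.18%

P = D₀(1+g)/(r−g) ⇒ P(r−g) = D₀(1+g) ⇒ g(P+D₀) = P·r − D₀
g = (P·r − D₀)/(P + D₀) = ($25.21×0.111 − $1.42) / ($25.21 + $1.42) = 0.051758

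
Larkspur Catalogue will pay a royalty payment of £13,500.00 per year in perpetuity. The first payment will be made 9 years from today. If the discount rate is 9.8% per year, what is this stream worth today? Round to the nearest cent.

Value at end of year 8: C / r = £13,500.00 / 0.098 = £137,755.1020
Discount to today: PV = £137,755.1020 / (1 + 0.098)^8 = £137,755.1020 / 2.112607 = £65,206.21

£65206.21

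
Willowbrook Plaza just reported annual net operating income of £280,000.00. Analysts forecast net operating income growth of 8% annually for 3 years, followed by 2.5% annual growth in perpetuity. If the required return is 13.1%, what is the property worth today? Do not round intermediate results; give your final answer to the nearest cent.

D_1 = 302400.00000
D_2 = 326592.00000
D_3 = 352719.36000
Terminal value at year 3: TV = D_3×(1+g_2)/(r−g_2) = 361537.34400/0.106 = 3410729.66038
P_0 = D_1/(1+r)^1 + D_2/(1+r)^2 + D_3/(1+r)^3 + TV/(1+r)^3
    = 267374.00531 + 255317.35255 + 243804.36848 + 2357542.24237 = 3124037.96870

£3124037.97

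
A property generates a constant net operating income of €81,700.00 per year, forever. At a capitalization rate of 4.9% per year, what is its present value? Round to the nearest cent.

Level perpetuity: PV = C / r = €81,700.00 / 0.049 = €1,667,346.94

€1667346.94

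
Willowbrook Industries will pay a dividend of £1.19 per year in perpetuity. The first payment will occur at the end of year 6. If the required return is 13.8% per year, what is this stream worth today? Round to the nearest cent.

Value at end of year 5: C / r = £1.19 / 0.138 = £8.6232
Discount to today: PV = £8.6232 / (1 + 0.138)^5 = £8.6232 / 1.908584 = £4.52

£4.52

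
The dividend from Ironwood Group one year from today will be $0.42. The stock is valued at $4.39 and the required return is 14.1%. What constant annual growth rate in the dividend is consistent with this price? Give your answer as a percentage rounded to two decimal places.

4.53%

P = D₁/(r−g) ⇒ g = r − D₁/P = 0.141 − $0.42/$4.39 = 0.045328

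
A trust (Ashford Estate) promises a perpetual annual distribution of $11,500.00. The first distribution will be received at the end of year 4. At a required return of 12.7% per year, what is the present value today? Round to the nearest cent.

$63259.01

Value at end of year 3: C / r = $11,500.00 / 0.127 = $90,551.1811
Discount to today: PV = $90,551.1811 / (1 + 0.127)^3 = $90,551.1811 / 1.431435 = $63,259.01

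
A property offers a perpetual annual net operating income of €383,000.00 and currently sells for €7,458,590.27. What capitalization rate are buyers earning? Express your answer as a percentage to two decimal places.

P = C/r ⇒ r = C/P = €383,000.00/€7,458,590.27 = 0.051350

5.14%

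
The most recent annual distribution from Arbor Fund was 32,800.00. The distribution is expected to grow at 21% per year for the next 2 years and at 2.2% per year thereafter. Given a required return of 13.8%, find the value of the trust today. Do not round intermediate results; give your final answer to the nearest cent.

D_1 = 39688.00000
D_2 = 48022.48000
Terminal value at year 2: TV = D_2×(1+g_2)/(r−g_2) = 49078.97456/0.116 = 423094.60828
P_0 = D_1/(1+r)^1 + D_2/(1+r)^2 + TV/(1+r)^2
    = 34875.21968 + 37081.73622 + 326702.88289 = 398659.83880

398659.84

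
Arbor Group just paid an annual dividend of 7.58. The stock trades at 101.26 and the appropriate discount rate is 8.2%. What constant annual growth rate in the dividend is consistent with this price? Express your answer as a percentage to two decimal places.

0.66%

P = D₀(1+g)/(r−g) ⇒ P(r−g) = D₀(1+g) ⇒ g(P+D₀) = P·r − D₀
g = (P·r − D₀)/(P + D₀) = (101.26×0.082 − 7.58) / (101.26 + 7.58) = 0.006646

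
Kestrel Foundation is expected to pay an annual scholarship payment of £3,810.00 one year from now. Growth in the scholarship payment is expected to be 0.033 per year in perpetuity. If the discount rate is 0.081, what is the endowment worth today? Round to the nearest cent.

Growing perpetuity: P = D₁ / (r − g) = £3,810.0000 / (0.081 − 0.033) = £79,375.00

£79375.00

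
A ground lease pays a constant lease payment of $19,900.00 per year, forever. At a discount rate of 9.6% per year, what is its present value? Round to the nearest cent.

$207291.67

Level perpetuity: PV = C / r = $19,900.00 / 0.096 = $207,291.67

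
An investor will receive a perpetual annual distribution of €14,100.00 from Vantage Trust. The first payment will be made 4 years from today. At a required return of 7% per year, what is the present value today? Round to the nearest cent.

Value at end of year 3: C / r = €14,100.00 / 0.07 = €201,428.5714
Discount to today: PV = €201,428.5714 / (1 + 0.07)^3 = €201,428.5714 / 1.225043 = €164,425.72

€164425.72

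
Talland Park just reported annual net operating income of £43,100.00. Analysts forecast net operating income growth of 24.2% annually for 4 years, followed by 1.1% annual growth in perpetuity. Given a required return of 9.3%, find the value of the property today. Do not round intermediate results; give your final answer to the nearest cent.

£1125697.84

D_1 = 53530.20000
D_2 = 66484.50840
D_3 = 82573.75943
D_4 = 102556.60922
Terminal value at year 4: TV = D_4×(1+g_2)/(r−g_2) = 103684.73192/0.082 = 1264447.95021
P_0 = D_1/(1+r)^1 + D_2/(1+r)^2 + D_3/(1+r)^3 + D_4/(1+r)^4 + TV/(1+r)^4
    = 48975.48033 + 55651.91818 + 63238.50172 + 71859.30387 + 885972.63678 = 1125697.84088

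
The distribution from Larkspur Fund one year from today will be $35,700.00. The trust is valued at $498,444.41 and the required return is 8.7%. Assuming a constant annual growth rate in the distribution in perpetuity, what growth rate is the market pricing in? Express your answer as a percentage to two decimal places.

P = D₁/(r−g) ⇒ g = r − D₁/P = 0.087 − $35,700.00/$498,444.41 = 0.015377

1.54%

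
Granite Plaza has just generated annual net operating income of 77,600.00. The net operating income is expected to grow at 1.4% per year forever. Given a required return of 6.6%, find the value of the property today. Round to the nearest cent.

1513200.00

D₁ = D₀ × (1 + g) = 77,600.00 × 1.014 = 78,686.4000
Growing perpetuity: P = D₁ / (r − g) = 78,686.4000 / (0.066 − 0.014) = 1,513,200.00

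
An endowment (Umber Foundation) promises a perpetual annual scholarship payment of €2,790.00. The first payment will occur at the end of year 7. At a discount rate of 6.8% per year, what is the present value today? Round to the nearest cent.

Value at end of year 6: C / r = €2,790.00 / 0.068 = €41,029.4118
Discount to today: PV = €41,029.4118 / (1 + 0.068)^6 = €41,029.4118 / 1.483978 = €27,648.26

€27648.26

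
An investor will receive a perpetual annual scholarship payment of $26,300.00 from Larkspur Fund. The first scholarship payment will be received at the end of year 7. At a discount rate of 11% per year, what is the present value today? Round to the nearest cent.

Value at end of year 6: C / r = $26,300.00 / 0.11 = $239,090.9091
Discount to today: PV = $239,090.9091 / (1 + 0.11)^6 = $239,090.9091 / 1.870415 = $127,827.76

$127827.76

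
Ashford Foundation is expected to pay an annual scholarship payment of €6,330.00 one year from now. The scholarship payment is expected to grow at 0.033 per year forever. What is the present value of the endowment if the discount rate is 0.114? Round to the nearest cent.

€78148.15

Growing perpetuity: P = D₁ / (r − g) = €6,330.0000 / (0.114 − 0.033) = €78,148.15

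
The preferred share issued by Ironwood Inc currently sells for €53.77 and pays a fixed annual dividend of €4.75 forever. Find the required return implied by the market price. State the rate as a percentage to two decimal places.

8.83%

P = C/r ⇒ r = C/P = €4.75/€53.77 = 0.088339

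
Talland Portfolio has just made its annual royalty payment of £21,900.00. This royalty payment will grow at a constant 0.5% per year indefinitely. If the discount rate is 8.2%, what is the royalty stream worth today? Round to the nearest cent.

D₁ = D₀ × (1 + g) = £21,900.00 × 1.005 = £22,009.5000
Growing perpetuity: P = D₁ / (r − g) = £22,009.5000 / (0.082 − 0.005) = £285,837.66

£285837.66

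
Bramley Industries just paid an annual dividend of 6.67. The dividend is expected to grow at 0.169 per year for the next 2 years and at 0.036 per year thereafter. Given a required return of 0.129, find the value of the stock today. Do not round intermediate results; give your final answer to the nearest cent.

D_1 = 7.79723
D_2 = 9.11496
Terminal value at year 2: TV = D_2×(1+g_2)/(r−g_2) = 9.44310/0.093 = 101.53872
P_0 = D_1/(1+r)^1 + D_2/(1+r)^2 + TV/(1+r)^2
    = 6.90632 + 7.15100 + 79.66064 = 93.71796

93.72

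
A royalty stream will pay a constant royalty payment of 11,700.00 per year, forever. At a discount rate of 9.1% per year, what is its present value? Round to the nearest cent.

Level perpetuity: PV = C / r = 11,700.00 / 0.091 = 128,571.43

128571.43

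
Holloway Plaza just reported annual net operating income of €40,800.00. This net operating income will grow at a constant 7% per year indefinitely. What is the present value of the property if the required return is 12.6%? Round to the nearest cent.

€779571.43

D₁ = D₀ × (1 + g) = €40,800.00 × 1.07 = €43,656.0000
Growing perpetuity: P = D₁ / (r − g) = €43,656.0000 / (0.126 − 0.07) = €779,571.43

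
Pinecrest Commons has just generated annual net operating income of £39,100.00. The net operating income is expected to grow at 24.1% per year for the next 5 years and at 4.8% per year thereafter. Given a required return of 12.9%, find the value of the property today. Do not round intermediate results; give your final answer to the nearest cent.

£1073761.20

D_1 = 48523.10000
D_2 = 60217.16710
D_3 = 74729.50437
D_4 = 92739.31492
D_5 = 115089.48982
Terminal value at year 5: TV = D_5×(1+g_2)/(r−g_2) = 120613.78533/0.081 = 1489059.07818
P_0 = D_1/(1+r)^1 + D_2/(1+r)^2 + D_3/(1+r)^3 + D_4/(1+r)^4 + D_5/(1+r)^5 + TV/(1+r)^5
    = 42978.83082 + 47242.45266 + 51929.03787 + 57080.54561 + 62743.09752 + 811787.23704 = 1073761.20151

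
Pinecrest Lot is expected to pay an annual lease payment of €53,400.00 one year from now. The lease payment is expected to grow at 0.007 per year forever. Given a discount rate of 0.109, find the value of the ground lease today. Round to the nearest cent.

€523529.41

Growing perpetuity: P = D₁ / (r − g) = €53,400.0000 / (0.109 − 0.007) = €523,529.41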